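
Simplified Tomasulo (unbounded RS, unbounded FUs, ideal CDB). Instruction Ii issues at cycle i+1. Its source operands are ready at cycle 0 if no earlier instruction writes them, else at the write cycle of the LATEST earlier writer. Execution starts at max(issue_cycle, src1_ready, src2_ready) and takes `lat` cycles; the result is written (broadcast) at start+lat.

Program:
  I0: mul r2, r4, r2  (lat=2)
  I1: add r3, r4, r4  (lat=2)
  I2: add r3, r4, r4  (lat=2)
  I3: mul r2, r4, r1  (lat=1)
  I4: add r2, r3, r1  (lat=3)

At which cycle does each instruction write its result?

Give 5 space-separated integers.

Answer: 3 4 5 5 8

Derivation:
I0 mul r2: issue@1 deps=(None,None) exec_start@1 write@3
I1 add r3: issue@2 deps=(None,None) exec_start@2 write@4
I2 add r3: issue@3 deps=(None,None) exec_start@3 write@5
I3 mul r2: issue@4 deps=(None,None) exec_start@4 write@5
I4 add r2: issue@5 deps=(2,None) exec_start@5 write@8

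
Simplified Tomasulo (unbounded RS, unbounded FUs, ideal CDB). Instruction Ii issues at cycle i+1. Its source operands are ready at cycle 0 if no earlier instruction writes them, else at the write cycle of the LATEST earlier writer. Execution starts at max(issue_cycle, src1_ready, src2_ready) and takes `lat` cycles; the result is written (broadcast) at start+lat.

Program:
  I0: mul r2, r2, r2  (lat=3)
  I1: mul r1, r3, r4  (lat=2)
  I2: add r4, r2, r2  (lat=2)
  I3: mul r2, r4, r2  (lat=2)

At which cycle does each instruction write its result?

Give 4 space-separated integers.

Answer: 4 4 6 8

Derivation:
I0 mul r2: issue@1 deps=(None,None) exec_start@1 write@4
I1 mul r1: issue@2 deps=(None,None) exec_start@2 write@4
I2 add r4: issue@3 deps=(0,0) exec_start@4 write@6
I3 mul r2: issue@4 deps=(2,0) exec_start@6 write@8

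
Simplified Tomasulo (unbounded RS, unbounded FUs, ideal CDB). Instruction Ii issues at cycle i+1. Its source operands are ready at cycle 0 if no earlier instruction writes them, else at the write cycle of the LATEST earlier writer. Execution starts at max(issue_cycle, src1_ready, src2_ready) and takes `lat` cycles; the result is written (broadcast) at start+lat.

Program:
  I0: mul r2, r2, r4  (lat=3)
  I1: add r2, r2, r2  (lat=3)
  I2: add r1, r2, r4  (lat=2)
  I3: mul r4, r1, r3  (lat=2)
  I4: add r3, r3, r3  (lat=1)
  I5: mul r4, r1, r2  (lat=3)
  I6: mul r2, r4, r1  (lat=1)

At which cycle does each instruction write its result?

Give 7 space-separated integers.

Answer: 4 7 9 11 6 12 13

Derivation:
I0 mul r2: issue@1 deps=(None,None) exec_start@1 write@4
I1 add r2: issue@2 deps=(0,0) exec_start@4 write@7
I2 add r1: issue@3 deps=(1,None) exec_start@7 write@9
I3 mul r4: issue@4 deps=(2,None) exec_start@9 write@11
I4 add r3: issue@5 deps=(None,None) exec_start@5 write@6
I5 mul r4: issue@6 deps=(2,1) exec_start@9 write@12
I6 mul r2: issue@7 deps=(5,2) exec_start@12 write@13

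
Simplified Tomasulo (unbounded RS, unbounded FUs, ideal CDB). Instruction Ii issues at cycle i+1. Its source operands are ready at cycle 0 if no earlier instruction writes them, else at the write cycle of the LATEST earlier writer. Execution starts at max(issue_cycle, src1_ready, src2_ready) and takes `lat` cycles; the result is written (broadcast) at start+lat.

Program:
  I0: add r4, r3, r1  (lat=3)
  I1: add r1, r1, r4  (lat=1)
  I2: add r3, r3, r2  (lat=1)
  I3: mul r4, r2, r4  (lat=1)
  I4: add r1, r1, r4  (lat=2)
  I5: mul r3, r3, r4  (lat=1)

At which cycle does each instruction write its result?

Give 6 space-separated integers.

I0 add r4: issue@1 deps=(None,None) exec_start@1 write@4
I1 add r1: issue@2 deps=(None,0) exec_start@4 write@5
I2 add r3: issue@3 deps=(None,None) exec_start@3 write@4
I3 mul r4: issue@4 deps=(None,0) exec_start@4 write@5
I4 add r1: issue@5 deps=(1,3) exec_start@5 write@7
I5 mul r3: issue@6 deps=(2,3) exec_start@6 write@7

Answer: 4 5 4 5 7 7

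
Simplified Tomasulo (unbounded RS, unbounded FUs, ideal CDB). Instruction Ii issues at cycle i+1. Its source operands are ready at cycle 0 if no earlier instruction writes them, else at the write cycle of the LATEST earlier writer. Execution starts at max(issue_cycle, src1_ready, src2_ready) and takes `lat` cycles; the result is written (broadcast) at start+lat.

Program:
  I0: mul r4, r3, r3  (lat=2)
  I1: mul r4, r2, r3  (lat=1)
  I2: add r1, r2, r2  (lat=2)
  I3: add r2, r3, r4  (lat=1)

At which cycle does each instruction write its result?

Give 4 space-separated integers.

I0 mul r4: issue@1 deps=(None,None) exec_start@1 write@3
I1 mul r4: issue@2 deps=(None,None) exec_start@2 write@3
I2 add r1: issue@3 deps=(None,None) exec_start@3 write@5
I3 add r2: issue@4 deps=(None,1) exec_start@4 write@5

Answer: 3 3 5 5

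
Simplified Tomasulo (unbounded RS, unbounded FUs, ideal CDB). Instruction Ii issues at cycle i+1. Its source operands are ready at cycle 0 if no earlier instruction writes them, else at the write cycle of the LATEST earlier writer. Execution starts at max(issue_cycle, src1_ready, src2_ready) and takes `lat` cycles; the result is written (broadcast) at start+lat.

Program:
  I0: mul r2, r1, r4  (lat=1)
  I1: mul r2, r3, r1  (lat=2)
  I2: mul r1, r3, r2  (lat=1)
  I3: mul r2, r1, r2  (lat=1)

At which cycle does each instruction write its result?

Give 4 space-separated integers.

Answer: 2 4 5 6

Derivation:
I0 mul r2: issue@1 deps=(None,None) exec_start@1 write@2
I1 mul r2: issue@2 deps=(None,None) exec_start@2 write@4
I2 mul r1: issue@3 deps=(None,1) exec_start@4 write@5
I3 mul r2: issue@4 deps=(2,1) exec_start@5 write@6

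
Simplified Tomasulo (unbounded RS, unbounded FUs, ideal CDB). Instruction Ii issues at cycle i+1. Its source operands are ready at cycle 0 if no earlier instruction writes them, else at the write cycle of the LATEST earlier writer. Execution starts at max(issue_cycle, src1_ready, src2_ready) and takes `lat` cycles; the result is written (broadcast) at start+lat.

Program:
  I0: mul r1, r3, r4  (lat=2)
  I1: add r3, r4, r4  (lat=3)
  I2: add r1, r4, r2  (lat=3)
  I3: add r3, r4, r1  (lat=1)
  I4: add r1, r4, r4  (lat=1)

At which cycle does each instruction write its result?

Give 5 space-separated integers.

I0 mul r1: issue@1 deps=(None,None) exec_start@1 write@3
I1 add r3: issue@2 deps=(None,None) exec_start@2 write@5
I2 add r1: issue@3 deps=(None,None) exec_start@3 write@6
I3 add r3: issue@4 deps=(None,2) exec_start@6 write@7
I4 add r1: issue@5 deps=(None,None) exec_start@5 write@6

Answer: 3 5 6 7 6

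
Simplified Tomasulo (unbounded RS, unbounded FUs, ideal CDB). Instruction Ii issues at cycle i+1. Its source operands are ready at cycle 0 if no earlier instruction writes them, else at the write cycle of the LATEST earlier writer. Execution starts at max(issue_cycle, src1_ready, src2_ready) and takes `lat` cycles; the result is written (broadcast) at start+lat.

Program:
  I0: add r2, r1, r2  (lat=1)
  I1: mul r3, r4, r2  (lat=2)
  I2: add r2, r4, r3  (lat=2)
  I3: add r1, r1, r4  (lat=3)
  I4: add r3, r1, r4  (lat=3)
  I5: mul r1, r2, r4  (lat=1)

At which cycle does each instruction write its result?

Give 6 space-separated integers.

Answer: 2 4 6 7 10 7

Derivation:
I0 add r2: issue@1 deps=(None,None) exec_start@1 write@2
I1 mul r3: issue@2 deps=(None,0) exec_start@2 write@4
I2 add r2: issue@3 deps=(None,1) exec_start@4 write@6
I3 add r1: issue@4 deps=(None,None) exec_start@4 write@7
I4 add r3: issue@5 deps=(3,None) exec_start@7 write@10
I5 mul r1: issue@6 deps=(2,None) exec_start@6 write@7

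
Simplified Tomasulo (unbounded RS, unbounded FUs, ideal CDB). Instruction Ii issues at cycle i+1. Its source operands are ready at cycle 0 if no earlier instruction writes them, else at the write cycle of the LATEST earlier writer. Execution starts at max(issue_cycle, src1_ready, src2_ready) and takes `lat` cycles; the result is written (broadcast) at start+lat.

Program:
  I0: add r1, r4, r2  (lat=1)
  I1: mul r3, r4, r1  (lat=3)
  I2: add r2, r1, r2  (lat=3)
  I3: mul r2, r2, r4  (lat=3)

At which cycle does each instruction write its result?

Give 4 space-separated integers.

Answer: 2 5 6 9

Derivation:
I0 add r1: issue@1 deps=(None,None) exec_start@1 write@2
I1 mul r3: issue@2 deps=(None,0) exec_start@2 write@5
I2 add r2: issue@3 deps=(0,None) exec_start@3 write@6
I3 mul r2: issue@4 deps=(2,None) exec_start@6 write@9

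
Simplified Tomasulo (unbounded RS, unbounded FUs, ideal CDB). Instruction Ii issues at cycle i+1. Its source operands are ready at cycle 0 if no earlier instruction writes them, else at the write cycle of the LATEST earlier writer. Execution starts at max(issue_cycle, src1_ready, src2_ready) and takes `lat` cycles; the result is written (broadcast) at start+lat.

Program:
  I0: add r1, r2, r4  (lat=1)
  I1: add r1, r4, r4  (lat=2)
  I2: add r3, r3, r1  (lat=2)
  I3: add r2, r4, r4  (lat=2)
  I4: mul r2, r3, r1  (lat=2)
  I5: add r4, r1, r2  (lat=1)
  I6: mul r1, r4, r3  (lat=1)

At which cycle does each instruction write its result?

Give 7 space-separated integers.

I0 add r1: issue@1 deps=(None,None) exec_start@1 write@2
I1 add r1: issue@2 deps=(None,None) exec_start@2 write@4
I2 add r3: issue@3 deps=(None,1) exec_start@4 write@6
I3 add r2: issue@4 deps=(None,None) exec_start@4 write@6
I4 mul r2: issue@5 deps=(2,1) exec_start@6 write@8
I5 add r4: issue@6 deps=(1,4) exec_start@8 write@9
I6 mul r1: issue@7 deps=(5,2) exec_start@9 write@10

Answer: 2 4 6 6 8 9 10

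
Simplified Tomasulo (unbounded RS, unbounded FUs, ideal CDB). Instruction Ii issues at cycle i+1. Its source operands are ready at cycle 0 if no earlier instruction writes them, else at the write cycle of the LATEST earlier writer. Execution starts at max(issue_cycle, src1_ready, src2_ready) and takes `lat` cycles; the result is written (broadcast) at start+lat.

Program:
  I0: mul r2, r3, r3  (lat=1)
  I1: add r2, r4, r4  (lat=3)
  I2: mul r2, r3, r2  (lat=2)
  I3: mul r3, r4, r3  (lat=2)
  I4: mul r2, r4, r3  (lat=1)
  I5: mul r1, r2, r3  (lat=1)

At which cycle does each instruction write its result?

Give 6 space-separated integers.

Answer: 2 5 7 6 7 8

Derivation:
I0 mul r2: issue@1 deps=(None,None) exec_start@1 write@2
I1 add r2: issue@2 deps=(None,None) exec_start@2 write@5
I2 mul r2: issue@3 deps=(None,1) exec_start@5 write@7
I3 mul r3: issue@4 deps=(None,None) exec_start@4 write@6
I4 mul r2: issue@5 deps=(None,3) exec_start@6 write@7
I5 mul r1: issue@6 deps=(4,3) exec_start@7 write@8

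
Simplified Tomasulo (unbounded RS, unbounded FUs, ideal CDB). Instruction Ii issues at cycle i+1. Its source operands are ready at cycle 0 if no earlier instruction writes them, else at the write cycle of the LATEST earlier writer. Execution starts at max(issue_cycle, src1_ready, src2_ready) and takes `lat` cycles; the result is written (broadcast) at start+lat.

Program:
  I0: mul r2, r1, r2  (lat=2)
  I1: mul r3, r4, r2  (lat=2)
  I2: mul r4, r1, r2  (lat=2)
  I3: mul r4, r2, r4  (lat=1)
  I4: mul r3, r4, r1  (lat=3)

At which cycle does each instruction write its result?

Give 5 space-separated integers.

I0 mul r2: issue@1 deps=(None,None) exec_start@1 write@3
I1 mul r3: issue@2 deps=(None,0) exec_start@3 write@5
I2 mul r4: issue@3 deps=(None,0) exec_start@3 write@5
I3 mul r4: issue@4 deps=(0,2) exec_start@5 write@6
I4 mul r3: issue@5 deps=(3,None) exec_start@6 write@9

Answer: 3 5 5 6 9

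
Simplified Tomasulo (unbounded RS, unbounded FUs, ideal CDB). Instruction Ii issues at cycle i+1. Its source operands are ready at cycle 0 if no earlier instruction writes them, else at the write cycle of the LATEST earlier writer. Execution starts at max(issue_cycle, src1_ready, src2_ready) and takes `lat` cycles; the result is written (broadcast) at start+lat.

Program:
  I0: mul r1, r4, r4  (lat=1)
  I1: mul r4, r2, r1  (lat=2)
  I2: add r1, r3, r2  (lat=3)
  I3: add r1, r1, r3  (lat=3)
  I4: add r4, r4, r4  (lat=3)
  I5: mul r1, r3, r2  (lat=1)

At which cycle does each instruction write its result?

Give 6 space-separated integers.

I0 mul r1: issue@1 deps=(None,None) exec_start@1 write@2
I1 mul r4: issue@2 deps=(None,0) exec_start@2 write@4
I2 add r1: issue@3 deps=(None,None) exec_start@3 write@6
I3 add r1: issue@4 deps=(2,None) exec_start@6 write@9
I4 add r4: issue@5 deps=(1,1) exec_start@5 write@8
I5 mul r1: issue@6 deps=(None,None) exec_start@6 write@7

Answer: 2 4 6 9 8 7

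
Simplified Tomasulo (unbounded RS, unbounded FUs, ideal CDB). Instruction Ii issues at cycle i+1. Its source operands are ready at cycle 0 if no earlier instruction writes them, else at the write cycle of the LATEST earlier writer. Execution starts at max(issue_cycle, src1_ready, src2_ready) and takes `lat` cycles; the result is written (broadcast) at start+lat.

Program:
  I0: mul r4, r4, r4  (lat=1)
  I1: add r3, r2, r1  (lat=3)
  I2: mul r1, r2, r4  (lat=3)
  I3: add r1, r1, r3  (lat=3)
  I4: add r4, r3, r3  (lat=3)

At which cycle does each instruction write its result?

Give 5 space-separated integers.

Answer: 2 5 6 9 8

Derivation:
I0 mul r4: issue@1 deps=(None,None) exec_start@1 write@2
I1 add r3: issue@2 deps=(None,None) exec_start@2 write@5
I2 mul r1: issue@3 deps=(None,0) exec_start@3 write@6
I3 add r1: issue@4 deps=(2,1) exec_start@6 write@9
I4 add r4: issue@5 deps=(1,1) exec_start@5 write@8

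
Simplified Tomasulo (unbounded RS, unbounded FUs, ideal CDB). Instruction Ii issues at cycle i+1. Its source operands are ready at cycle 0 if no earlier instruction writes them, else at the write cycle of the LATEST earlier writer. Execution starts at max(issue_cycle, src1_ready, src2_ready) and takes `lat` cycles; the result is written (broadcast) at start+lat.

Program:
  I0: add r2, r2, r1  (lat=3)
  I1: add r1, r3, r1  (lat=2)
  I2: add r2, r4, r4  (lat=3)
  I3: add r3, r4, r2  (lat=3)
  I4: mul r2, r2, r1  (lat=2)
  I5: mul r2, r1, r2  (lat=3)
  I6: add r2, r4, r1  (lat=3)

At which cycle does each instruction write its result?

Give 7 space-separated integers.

Answer: 4 4 6 9 8 11 10

Derivation:
I0 add r2: issue@1 deps=(None,None) exec_start@1 write@4
I1 add r1: issue@2 deps=(None,None) exec_start@2 write@4
I2 add r2: issue@3 deps=(None,None) exec_start@3 write@6
I3 add r3: issue@4 deps=(None,2) exec_start@6 write@9
I4 mul r2: issue@5 deps=(2,1) exec_start@6 write@8
I5 mul r2: issue@6 deps=(1,4) exec_start@8 write@11
I6 add r2: issue@7 deps=(None,1) exec_start@7 write@10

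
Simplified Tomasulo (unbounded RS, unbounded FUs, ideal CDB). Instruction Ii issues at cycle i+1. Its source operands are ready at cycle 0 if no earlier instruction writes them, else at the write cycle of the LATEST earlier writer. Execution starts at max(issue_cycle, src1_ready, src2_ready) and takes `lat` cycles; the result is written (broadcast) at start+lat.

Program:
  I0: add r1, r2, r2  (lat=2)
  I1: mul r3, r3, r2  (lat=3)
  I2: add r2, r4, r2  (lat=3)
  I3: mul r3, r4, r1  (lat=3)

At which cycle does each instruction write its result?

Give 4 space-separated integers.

Answer: 3 5 6 7

Derivation:
I0 add r1: issue@1 deps=(None,None) exec_start@1 write@3
I1 mul r3: issue@2 deps=(None,None) exec_start@2 write@5
I2 add r2: issue@3 deps=(None,None) exec_start@3 write@6
I3 mul r3: issue@4 deps=(None,0) exec_start@4 write@7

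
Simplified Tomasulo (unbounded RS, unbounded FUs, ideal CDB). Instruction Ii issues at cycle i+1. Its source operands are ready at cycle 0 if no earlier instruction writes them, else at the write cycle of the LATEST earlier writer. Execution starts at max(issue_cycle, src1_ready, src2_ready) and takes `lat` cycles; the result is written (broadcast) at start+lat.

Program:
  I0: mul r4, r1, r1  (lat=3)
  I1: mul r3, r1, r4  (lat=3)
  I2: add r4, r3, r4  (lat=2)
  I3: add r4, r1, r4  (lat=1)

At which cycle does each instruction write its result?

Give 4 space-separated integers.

I0 mul r4: issue@1 deps=(None,None) exec_start@1 write@4
I1 mul r3: issue@2 deps=(None,0) exec_start@4 write@7
I2 add r4: issue@3 deps=(1,0) exec_start@7 write@9
I3 add r4: issue@4 deps=(None,2) exec_start@9 write@10

Answer: 4 7 9 10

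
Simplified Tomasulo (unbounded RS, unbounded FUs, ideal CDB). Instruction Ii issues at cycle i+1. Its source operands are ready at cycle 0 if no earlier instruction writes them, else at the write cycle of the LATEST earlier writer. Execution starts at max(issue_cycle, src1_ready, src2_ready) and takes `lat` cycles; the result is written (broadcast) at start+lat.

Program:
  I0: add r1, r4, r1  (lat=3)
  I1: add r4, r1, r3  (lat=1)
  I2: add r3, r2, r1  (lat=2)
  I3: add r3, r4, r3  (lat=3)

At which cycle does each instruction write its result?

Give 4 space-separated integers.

Answer: 4 5 6 9

Derivation:
I0 add r1: issue@1 deps=(None,None) exec_start@1 write@4
I1 add r4: issue@2 deps=(0,None) exec_start@4 write@5
I2 add r3: issue@3 deps=(None,0) exec_start@4 write@6
I3 add r3: issue@4 deps=(1,2) exec_start@6 write@9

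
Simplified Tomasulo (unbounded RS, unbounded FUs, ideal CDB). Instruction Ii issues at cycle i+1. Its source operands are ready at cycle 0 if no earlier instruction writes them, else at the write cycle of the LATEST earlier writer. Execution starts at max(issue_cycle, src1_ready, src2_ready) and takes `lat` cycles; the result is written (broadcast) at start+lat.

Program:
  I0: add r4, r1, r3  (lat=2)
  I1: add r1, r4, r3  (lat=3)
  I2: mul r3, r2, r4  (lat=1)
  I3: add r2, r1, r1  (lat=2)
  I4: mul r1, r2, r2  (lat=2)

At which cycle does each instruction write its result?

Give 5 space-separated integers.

Answer: 3 6 4 8 10

Derivation:
I0 add r4: issue@1 deps=(None,None) exec_start@1 write@3
I1 add r1: issue@2 deps=(0,None) exec_start@3 write@6
I2 mul r3: issue@3 deps=(None,0) exec_start@3 write@4
I3 add r2: issue@4 deps=(1,1) exec_start@6 write@8
I4 mul r1: issue@5 deps=(3,3) exec_start@8 write@10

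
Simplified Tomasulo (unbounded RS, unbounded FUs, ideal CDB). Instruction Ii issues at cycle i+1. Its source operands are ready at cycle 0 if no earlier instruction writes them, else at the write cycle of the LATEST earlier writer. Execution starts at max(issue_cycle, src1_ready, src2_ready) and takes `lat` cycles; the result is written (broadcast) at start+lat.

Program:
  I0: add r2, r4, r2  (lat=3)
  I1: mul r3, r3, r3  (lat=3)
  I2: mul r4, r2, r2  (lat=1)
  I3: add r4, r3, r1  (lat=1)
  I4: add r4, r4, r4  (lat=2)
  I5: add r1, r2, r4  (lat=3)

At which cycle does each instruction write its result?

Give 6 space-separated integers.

I0 add r2: issue@1 deps=(None,None) exec_start@1 write@4
I1 mul r3: issue@2 deps=(None,None) exec_start@2 write@5
I2 mul r4: issue@3 deps=(0,0) exec_start@4 write@5
I3 add r4: issue@4 deps=(1,None) exec_start@5 write@6
I4 add r4: issue@5 deps=(3,3) exec_start@6 write@8
I5 add r1: issue@6 deps=(0,4) exec_start@8 write@11

Answer: 4 5 5 6 8 11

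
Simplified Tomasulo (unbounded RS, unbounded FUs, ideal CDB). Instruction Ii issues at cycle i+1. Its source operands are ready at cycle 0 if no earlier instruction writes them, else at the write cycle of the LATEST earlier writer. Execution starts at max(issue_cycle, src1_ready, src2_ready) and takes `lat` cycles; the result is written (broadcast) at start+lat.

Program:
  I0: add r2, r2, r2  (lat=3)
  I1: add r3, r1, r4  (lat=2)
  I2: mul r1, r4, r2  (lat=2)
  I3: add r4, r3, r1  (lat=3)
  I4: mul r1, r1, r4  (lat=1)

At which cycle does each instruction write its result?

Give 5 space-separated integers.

I0 add r2: issue@1 deps=(None,None) exec_start@1 write@4
I1 add r3: issue@2 deps=(None,None) exec_start@2 write@4
I2 mul r1: issue@3 deps=(None,0) exec_start@4 write@6
I3 add r4: issue@4 deps=(1,2) exec_start@6 write@9
I4 mul r1: issue@5 deps=(2,3) exec_start@9 write@10

Answer: 4 4 6 9 10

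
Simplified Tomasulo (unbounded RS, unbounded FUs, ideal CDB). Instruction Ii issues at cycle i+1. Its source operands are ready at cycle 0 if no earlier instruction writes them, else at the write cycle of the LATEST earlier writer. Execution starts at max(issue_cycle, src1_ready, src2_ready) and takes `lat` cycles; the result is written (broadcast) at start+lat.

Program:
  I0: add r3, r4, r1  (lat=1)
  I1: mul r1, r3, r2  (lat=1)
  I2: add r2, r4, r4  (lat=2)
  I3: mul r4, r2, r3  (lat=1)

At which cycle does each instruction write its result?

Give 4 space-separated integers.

I0 add r3: issue@1 deps=(None,None) exec_start@1 write@2
I1 mul r1: issue@2 deps=(0,None) exec_start@2 write@3
I2 add r2: issue@3 deps=(None,None) exec_start@3 write@5
I3 mul r4: issue@4 deps=(2,0) exec_start@5 write@6

Answer: 2 3 5 6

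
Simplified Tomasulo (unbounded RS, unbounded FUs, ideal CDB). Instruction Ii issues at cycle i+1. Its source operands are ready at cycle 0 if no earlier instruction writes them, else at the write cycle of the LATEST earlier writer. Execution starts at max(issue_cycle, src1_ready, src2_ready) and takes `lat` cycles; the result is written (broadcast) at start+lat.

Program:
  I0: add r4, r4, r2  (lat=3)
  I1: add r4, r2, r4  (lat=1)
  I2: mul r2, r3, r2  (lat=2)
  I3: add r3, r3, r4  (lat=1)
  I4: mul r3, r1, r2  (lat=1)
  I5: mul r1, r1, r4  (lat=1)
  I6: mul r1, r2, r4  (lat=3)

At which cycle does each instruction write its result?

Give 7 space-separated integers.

Answer: 4 5 5 6 6 7 10

Derivation:
I0 add r4: issue@1 deps=(None,None) exec_start@1 write@4
I1 add r4: issue@2 deps=(None,0) exec_start@4 write@5
I2 mul r2: issue@3 deps=(None,None) exec_start@3 write@5
I3 add r3: issue@4 deps=(None,1) exec_start@5 write@6
I4 mul r3: issue@5 deps=(None,2) exec_start@5 write@6
I5 mul r1: issue@6 deps=(None,1) exec_start@6 write@7
I6 mul r1: issue@7 deps=(2,1) exec_start@7 write@10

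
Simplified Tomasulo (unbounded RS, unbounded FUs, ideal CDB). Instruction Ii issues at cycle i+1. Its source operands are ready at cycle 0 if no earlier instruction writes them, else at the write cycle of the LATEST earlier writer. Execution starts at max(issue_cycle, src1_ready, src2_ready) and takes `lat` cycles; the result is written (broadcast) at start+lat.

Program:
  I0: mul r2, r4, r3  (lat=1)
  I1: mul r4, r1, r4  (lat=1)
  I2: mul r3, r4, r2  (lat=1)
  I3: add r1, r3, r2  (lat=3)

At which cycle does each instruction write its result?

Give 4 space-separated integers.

Answer: 2 3 4 7

Derivation:
I0 mul r2: issue@1 deps=(None,None) exec_start@1 write@2
I1 mul r4: issue@2 deps=(None,None) exec_start@2 write@3
I2 mul r3: issue@3 deps=(1,0) exec_start@3 write@4
I3 add r1: issue@4 deps=(2,0) exec_start@4 write@7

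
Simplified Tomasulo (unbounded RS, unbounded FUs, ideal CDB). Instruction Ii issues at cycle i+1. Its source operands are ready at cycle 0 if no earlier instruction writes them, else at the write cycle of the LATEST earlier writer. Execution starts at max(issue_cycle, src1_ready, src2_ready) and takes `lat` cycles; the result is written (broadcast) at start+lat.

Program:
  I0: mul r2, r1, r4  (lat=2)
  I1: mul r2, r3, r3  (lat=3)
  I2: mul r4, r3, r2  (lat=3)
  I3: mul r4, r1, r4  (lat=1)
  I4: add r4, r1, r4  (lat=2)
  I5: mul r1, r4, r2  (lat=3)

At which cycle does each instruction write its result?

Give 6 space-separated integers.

Answer: 3 5 8 9 11 14

Derivation:
I0 mul r2: issue@1 deps=(None,None) exec_start@1 write@3
I1 mul r2: issue@2 deps=(None,None) exec_start@2 write@5
I2 mul r4: issue@3 deps=(None,1) exec_start@5 write@8
I3 mul r4: issue@4 deps=(None,2) exec_start@8 write@9
I4 add r4: issue@5 deps=(None,3) exec_start@9 write@11
I5 mul r1: issue@6 deps=(4,1) exec_start@11 write@14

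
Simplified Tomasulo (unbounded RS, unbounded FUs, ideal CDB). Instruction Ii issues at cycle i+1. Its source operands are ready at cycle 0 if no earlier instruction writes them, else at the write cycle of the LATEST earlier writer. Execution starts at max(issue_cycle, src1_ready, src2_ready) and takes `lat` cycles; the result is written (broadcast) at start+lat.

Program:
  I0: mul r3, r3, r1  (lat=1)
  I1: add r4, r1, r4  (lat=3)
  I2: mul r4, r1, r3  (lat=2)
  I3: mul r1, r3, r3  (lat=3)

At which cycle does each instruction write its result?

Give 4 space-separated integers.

Answer: 2 5 5 7

Derivation:
I0 mul r3: issue@1 deps=(None,None) exec_start@1 write@2
I1 add r4: issue@2 deps=(None,None) exec_start@2 write@5
I2 mul r4: issue@3 deps=(None,0) exec_start@3 write@5
I3 mul r1: issue@4 deps=(0,0) exec_start@4 write@7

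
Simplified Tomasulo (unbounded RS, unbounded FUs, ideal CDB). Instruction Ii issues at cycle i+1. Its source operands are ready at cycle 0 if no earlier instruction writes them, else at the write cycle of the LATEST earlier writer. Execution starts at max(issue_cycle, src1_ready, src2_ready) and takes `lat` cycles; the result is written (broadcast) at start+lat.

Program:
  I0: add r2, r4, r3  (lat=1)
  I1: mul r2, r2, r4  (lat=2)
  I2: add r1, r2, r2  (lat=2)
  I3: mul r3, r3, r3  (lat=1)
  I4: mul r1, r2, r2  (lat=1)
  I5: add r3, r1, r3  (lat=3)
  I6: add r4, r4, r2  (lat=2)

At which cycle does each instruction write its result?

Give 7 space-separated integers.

I0 add r2: issue@1 deps=(None,None) exec_start@1 write@2
I1 mul r2: issue@2 deps=(0,None) exec_start@2 write@4
I2 add r1: issue@3 deps=(1,1) exec_start@4 write@6
I3 mul r3: issue@4 deps=(None,None) exec_start@4 write@5
I4 mul r1: issue@5 deps=(1,1) exec_start@5 write@6
I5 add r3: issue@6 deps=(4,3) exec_start@6 write@9
I6 add r4: issue@7 deps=(None,1) exec_start@7 write@9

Answer: 2 4 6 5 6 9 9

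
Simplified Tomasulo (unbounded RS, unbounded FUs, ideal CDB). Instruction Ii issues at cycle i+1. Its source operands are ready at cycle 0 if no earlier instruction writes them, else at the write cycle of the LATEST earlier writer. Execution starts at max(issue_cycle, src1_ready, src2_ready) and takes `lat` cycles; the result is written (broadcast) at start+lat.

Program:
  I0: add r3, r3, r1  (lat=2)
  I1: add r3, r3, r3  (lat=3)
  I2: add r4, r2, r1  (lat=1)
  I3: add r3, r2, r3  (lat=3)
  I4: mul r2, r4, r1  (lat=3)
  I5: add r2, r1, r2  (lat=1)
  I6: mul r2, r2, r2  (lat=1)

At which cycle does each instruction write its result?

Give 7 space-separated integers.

I0 add r3: issue@1 deps=(None,None) exec_start@1 write@3
I1 add r3: issue@2 deps=(0,0) exec_start@3 write@6
I2 add r4: issue@3 deps=(None,None) exec_start@3 write@4
I3 add r3: issue@4 deps=(None,1) exec_start@6 write@9
I4 mul r2: issue@5 deps=(2,None) exec_start@5 write@8
I5 add r2: issue@6 deps=(None,4) exec_start@8 write@9
I6 mul r2: issue@7 deps=(5,5) exec_start@9 write@10

Answer: 3 6 4 9 8 9 10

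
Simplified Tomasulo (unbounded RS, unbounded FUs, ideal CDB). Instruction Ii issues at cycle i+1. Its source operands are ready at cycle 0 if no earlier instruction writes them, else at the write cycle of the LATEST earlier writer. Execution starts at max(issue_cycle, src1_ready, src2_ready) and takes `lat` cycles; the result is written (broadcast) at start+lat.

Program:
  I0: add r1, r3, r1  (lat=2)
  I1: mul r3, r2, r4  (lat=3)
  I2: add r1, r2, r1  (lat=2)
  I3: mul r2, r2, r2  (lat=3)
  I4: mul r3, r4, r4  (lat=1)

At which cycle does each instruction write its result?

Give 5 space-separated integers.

I0 add r1: issue@1 deps=(None,None) exec_start@1 write@3
I1 mul r3: issue@2 deps=(None,None) exec_start@2 write@5
I2 add r1: issue@3 deps=(None,0) exec_start@3 write@5
I3 mul r2: issue@4 deps=(None,None) exec_start@4 write@7
I4 mul r3: issue@5 deps=(None,None) exec_start@5 write@6

Answer: 3 5 5 7 6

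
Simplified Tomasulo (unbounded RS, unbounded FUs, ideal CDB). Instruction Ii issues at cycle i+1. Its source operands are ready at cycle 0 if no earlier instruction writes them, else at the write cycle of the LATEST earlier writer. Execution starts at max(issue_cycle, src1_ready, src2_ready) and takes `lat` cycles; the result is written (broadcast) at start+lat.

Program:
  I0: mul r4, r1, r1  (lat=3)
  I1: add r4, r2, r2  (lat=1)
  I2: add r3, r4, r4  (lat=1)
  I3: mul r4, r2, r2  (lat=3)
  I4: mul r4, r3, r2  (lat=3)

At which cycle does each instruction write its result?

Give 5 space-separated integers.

I0 mul r4: issue@1 deps=(None,None) exec_start@1 write@4
I1 add r4: issue@2 deps=(None,None) exec_start@2 write@3
I2 add r3: issue@3 deps=(1,1) exec_start@3 write@4
I3 mul r4: issue@4 deps=(None,None) exec_start@4 write@7
I4 mul r4: issue@5 deps=(2,None) exec_start@5 write@8

Answer: 4 3 4 7 8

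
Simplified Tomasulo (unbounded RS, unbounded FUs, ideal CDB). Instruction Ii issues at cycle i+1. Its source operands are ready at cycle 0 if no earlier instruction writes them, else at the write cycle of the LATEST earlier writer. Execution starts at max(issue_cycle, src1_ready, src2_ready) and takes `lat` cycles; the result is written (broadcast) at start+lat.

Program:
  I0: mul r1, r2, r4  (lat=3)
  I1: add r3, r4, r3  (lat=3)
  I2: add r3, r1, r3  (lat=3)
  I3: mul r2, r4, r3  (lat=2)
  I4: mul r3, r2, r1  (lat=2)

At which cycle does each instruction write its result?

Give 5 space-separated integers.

Answer: 4 5 8 10 12

Derivation:
I0 mul r1: issue@1 deps=(None,None) exec_start@1 write@4
I1 add r3: issue@2 deps=(None,None) exec_start@2 write@5
I2 add r3: issue@3 deps=(0,1) exec_start@5 write@8
I3 mul r2: issue@4 deps=(None,2) exec_start@8 write@10
I4 mul r3: issue@5 deps=(3,0) exec_start@10 write@12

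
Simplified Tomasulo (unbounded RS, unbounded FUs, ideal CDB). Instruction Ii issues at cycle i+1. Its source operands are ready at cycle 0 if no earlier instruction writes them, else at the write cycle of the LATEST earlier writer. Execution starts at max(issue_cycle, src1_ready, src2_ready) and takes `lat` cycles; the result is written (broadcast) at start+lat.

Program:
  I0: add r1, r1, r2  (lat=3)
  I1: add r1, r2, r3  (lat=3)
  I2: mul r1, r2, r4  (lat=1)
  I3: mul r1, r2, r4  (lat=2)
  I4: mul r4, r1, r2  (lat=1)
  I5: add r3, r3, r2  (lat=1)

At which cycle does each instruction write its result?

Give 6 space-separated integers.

I0 add r1: issue@1 deps=(None,None) exec_start@1 write@4
I1 add r1: issue@2 deps=(None,None) exec_start@2 write@5
I2 mul r1: issue@3 deps=(None,None) exec_start@3 write@4
I3 mul r1: issue@4 deps=(None,None) exec_start@4 write@6
I4 mul r4: issue@5 deps=(3,None) exec_start@6 write@7
I5 add r3: issue@6 deps=(None,None) exec_start@6 write@7

Answer: 4 5 4 6 7 7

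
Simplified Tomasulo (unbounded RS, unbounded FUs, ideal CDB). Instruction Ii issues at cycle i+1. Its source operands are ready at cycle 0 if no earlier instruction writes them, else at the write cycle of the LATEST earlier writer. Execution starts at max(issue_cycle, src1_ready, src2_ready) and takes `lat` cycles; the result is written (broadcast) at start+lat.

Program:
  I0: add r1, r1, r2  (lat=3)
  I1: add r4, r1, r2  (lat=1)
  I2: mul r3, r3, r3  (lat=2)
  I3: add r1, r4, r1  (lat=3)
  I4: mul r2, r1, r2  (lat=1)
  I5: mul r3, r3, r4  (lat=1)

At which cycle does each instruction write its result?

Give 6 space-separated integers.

Answer: 4 5 5 8 9 7

Derivation:
I0 add r1: issue@1 deps=(None,None) exec_start@1 write@4
I1 add r4: issue@2 deps=(0,None) exec_start@4 write@5
I2 mul r3: issue@3 deps=(None,None) exec_start@3 write@5
I3 add r1: issue@4 deps=(1,0) exec_start@5 write@8
I4 mul r2: issue@5 deps=(3,None) exec_start@8 write@9
I5 mul r3: issue@6 deps=(2,1) exec_start@6 write@7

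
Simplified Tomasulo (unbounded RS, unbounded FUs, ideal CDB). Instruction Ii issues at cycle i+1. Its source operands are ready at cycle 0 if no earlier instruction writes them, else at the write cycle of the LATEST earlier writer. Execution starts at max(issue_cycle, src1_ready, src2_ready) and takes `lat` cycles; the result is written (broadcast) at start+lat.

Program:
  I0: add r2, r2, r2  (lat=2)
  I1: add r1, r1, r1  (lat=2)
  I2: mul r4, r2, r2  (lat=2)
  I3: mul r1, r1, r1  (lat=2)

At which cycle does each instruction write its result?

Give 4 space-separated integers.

Answer: 3 4 5 6

Derivation:
I0 add r2: issue@1 deps=(None,None) exec_start@1 write@3
I1 add r1: issue@2 deps=(None,None) exec_start@2 write@4
I2 mul r4: issue@3 deps=(0,0) exec_start@3 write@5
I3 mul r1: issue@4 deps=(1,1) exec_start@4 write@6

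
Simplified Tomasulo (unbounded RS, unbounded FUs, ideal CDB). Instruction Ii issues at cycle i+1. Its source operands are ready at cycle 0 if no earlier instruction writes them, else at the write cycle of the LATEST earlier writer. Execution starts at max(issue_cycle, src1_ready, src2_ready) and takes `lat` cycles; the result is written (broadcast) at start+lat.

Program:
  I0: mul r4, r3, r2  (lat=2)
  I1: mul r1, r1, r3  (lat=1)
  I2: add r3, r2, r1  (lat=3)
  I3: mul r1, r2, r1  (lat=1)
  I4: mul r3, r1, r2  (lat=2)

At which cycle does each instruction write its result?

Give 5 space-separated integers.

I0 mul r4: issue@1 deps=(None,None) exec_start@1 write@3
I1 mul r1: issue@2 deps=(None,None) exec_start@2 write@3
I2 add r3: issue@3 deps=(None,1) exec_start@3 write@6
I3 mul r1: issue@4 deps=(None,1) exec_start@4 write@5
I4 mul r3: issue@5 deps=(3,None) exec_start@5 write@7

Answer: 3 3 6 5 7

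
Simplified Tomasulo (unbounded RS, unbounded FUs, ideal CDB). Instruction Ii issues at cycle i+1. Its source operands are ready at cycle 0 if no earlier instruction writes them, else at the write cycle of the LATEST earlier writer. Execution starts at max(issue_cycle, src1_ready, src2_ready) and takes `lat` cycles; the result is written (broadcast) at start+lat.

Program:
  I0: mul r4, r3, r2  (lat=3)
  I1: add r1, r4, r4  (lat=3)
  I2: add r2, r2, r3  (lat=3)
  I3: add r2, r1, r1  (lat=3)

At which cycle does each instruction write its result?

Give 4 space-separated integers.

Answer: 4 7 6 10

Derivation:
I0 mul r4: issue@1 deps=(None,None) exec_start@1 write@4
I1 add r1: issue@2 deps=(0,0) exec_start@4 write@7
I2 add r2: issue@3 deps=(None,None) exec_start@3 write@6
I3 add r2: issue@4 deps=(1,1) exec_start@7 write@10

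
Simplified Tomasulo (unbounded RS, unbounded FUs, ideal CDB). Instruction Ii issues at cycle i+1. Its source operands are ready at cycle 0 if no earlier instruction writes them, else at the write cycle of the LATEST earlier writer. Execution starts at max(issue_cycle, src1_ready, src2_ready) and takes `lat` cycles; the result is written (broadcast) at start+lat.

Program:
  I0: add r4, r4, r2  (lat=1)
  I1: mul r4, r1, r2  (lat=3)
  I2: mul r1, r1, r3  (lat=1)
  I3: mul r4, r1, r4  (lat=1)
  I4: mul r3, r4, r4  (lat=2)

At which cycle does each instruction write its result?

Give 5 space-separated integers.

Answer: 2 5 4 6 8

Derivation:
I0 add r4: issue@1 deps=(None,None) exec_start@1 write@2
I1 mul r4: issue@2 deps=(None,None) exec_start@2 write@5
I2 mul r1: issue@3 deps=(None,None) exec_start@3 write@4
I3 mul r4: issue@4 deps=(2,1) exec_start@5 write@6
I4 mul r3: issue@5 deps=(3,3) exec_start@6 write@8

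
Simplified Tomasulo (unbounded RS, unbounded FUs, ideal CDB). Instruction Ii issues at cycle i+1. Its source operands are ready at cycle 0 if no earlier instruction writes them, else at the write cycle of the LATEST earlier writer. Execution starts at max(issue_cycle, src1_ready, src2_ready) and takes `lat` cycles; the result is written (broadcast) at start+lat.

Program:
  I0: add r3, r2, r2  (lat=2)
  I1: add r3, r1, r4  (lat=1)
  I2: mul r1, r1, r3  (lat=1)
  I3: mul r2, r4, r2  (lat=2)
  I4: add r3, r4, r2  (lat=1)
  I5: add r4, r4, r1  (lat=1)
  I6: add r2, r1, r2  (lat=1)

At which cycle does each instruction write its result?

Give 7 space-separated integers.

I0 add r3: issue@1 deps=(None,None) exec_start@1 write@3
I1 add r3: issue@2 deps=(None,None) exec_start@2 write@3
I2 mul r1: issue@3 deps=(None,1) exec_start@3 write@4
I3 mul r2: issue@4 deps=(None,None) exec_start@4 write@6
I4 add r3: issue@5 deps=(None,3) exec_start@6 write@7
I5 add r4: issue@6 deps=(None,2) exec_start@6 write@7
I6 add r2: issue@7 deps=(2,3) exec_start@7 write@8

Answer: 3 3 4 6 7 7 8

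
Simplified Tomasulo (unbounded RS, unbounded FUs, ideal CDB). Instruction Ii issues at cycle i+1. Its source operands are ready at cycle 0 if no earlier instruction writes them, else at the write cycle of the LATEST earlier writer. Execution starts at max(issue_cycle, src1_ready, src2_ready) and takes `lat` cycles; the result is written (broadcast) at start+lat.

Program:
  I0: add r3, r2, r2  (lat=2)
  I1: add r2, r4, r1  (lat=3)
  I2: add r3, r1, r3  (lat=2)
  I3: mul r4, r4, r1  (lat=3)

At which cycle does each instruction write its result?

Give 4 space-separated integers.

Answer: 3 5 5 7

Derivation:
I0 add r3: issue@1 deps=(None,None) exec_start@1 write@3
I1 add r2: issue@2 deps=(None,None) exec_start@2 write@5
I2 add r3: issue@3 deps=(None,0) exec_start@3 write@5
I3 mul r4: issue@4 deps=(None,None) exec_start@4 write@7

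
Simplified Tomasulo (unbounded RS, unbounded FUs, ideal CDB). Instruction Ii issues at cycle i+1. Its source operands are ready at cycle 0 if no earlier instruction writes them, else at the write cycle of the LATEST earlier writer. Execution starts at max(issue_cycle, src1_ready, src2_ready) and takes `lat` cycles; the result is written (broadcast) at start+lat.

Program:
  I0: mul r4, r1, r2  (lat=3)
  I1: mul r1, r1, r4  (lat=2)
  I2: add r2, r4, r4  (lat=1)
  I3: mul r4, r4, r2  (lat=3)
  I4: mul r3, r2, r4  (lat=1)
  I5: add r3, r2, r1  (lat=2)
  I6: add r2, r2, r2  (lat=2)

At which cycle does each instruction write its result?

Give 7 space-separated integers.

I0 mul r4: issue@1 deps=(None,None) exec_start@1 write@4
I1 mul r1: issue@2 deps=(None,0) exec_start@4 write@6
I2 add r2: issue@3 deps=(0,0) exec_start@4 write@5
I3 mul r4: issue@4 deps=(0,2) exec_start@5 write@8
I4 mul r3: issue@5 deps=(2,3) exec_start@8 write@9
I5 add r3: issue@6 deps=(2,1) exec_start@6 write@8
I6 add r2: issue@7 deps=(2,2) exec_start@7 write@9

Answer: 4 6 5 8 9 8 9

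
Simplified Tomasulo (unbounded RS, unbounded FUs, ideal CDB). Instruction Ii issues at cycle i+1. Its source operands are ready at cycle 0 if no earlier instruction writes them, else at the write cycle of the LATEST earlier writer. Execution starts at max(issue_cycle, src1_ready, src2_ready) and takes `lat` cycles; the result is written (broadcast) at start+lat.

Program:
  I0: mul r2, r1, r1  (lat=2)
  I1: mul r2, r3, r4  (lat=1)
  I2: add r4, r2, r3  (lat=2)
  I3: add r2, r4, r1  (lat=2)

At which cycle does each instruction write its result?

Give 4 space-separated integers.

I0 mul r2: issue@1 deps=(None,None) exec_start@1 write@3
I1 mul r2: issue@2 deps=(None,None) exec_start@2 write@3
I2 add r4: issue@3 deps=(1,None) exec_start@3 write@5
I3 add r2: issue@4 deps=(2,None) exec_start@5 write@7

Answer: 3 3 5 7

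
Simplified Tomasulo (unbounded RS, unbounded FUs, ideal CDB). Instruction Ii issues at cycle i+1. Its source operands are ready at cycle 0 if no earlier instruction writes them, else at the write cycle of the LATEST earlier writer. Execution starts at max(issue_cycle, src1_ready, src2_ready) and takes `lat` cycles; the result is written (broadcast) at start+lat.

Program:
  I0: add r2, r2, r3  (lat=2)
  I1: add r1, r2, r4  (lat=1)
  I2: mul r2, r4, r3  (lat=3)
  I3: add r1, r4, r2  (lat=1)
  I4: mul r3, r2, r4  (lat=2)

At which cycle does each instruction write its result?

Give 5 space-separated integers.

Answer: 3 4 6 7 8

Derivation:
I0 add r2: issue@1 deps=(None,None) exec_start@1 write@3
I1 add r1: issue@2 deps=(0,None) exec_start@3 write@4
I2 mul r2: issue@3 deps=(None,None) exec_start@3 write@6
I3 add r1: issue@4 deps=(None,2) exec_start@6 write@7
I4 mul r3: issue@5 deps=(2,None) exec_start@6 write@8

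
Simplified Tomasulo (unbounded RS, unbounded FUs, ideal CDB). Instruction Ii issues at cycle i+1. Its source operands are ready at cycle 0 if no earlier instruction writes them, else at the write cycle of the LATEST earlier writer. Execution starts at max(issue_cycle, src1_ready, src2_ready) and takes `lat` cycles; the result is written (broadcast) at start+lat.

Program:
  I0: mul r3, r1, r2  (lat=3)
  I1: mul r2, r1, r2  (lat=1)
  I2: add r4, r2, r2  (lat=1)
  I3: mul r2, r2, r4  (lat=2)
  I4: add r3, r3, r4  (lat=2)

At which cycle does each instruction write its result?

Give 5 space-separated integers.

Answer: 4 3 4 6 7

Derivation:
I0 mul r3: issue@1 deps=(None,None) exec_start@1 write@4
I1 mul r2: issue@2 deps=(None,None) exec_start@2 write@3
I2 add r4: issue@3 deps=(1,1) exec_start@3 write@4
I3 mul r2: issue@4 deps=(1,2) exec_start@4 write@6
I4 add r3: issue@5 deps=(0,2) exec_start@5 write@7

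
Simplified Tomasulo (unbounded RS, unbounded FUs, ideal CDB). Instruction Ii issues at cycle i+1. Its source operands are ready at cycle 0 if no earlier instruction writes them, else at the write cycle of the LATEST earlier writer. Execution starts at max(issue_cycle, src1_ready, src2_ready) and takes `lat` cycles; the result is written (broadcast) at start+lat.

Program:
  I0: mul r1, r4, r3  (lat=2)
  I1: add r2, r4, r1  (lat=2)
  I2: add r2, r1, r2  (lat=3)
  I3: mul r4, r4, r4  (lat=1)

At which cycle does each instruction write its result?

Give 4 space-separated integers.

Answer: 3 5 8 5

Derivation:
I0 mul r1: issue@1 deps=(None,None) exec_start@1 write@3
I1 add r2: issue@2 deps=(None,0) exec_start@3 write@5
I2 add r2: issue@3 deps=(0,1) exec_start@5 write@8
I3 mul r4: issue@4 deps=(None,None) exec_start@4 write@5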